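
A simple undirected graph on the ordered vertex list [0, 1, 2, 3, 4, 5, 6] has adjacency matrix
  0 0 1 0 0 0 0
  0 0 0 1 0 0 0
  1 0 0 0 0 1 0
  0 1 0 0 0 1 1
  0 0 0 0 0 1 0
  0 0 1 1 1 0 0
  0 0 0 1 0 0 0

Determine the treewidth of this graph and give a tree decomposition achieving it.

Treewidth 1.
Bags: B1 = {2, 5}  B2 = {4, 5}  B3 = {3, 5}  B4 = {1, 3}  B5 = {3, 6}  B6 = {0, 2}
Tree: B1–B2, B2–B3, B3–B4, B3–B5, B1–B6

The largest bag has 2 vertices, giving width 1; this decomposition certifies tw(G) ≤ 1. Any graph with an edge has treewidth ≥ 1, and G has the edge 2–5. Therefore the treewidth is 1.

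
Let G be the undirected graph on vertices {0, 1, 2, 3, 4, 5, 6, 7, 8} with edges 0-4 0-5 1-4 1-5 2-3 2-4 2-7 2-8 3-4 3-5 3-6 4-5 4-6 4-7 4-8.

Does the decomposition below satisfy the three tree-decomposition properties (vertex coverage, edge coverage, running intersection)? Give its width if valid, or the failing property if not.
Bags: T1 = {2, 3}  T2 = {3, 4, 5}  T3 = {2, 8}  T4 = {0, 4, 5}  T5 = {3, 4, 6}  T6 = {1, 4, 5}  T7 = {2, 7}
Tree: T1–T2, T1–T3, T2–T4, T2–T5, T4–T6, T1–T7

No — edge (4,2) lies in no bag.

A tree decomposition must satisfy three properties: every vertex lies in some bag; for every edge, both endpoints lie together in some bag; and for every vertex, the bags containing it form a connected subtree. Here edge (4,2) lies in no bag, so the decomposition is invalid.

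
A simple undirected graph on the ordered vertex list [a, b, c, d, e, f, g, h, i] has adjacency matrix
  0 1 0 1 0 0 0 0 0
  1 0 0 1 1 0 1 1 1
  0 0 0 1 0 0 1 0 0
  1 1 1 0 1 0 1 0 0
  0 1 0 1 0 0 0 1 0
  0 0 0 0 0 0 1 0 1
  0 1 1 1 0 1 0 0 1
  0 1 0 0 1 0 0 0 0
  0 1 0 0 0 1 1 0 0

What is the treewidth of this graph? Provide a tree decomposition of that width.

Treewidth 2.
One such decomposition:
Bags: B1 = {b, d, g}  B2 = {a, b, d}  B3 = {b, g, i}  B4 = {c, d, g}  B5 = {b, d, e}  B6 = {f, g, i}  B7 = {b, e, h}
Tree: B1–B2, B1–B3, B1–B4, B1–B5, B3–B6, B5–B7

Every bag has size at most 3, so the width is 3 − 1 = 2 and tw(G) ≤ 2. On the other hand G contains the 3-clique {c, d, g}. A clique must lie in a single bag of any decomposition, so no decomposition can have width below 2. The upper and lower bounds meet at 2, so that is the treewidth.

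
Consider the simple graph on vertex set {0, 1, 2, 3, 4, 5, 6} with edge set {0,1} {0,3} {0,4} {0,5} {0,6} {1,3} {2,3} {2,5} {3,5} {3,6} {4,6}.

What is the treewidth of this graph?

2

A width-2 tree decomposition is:
Bags: B1 = {0, 3, 5}  B2 = {0, 3, 6}  B3 = {0, 1, 3}  B4 = {2, 3, 5}  B5 = {0, 4, 6}
Tree: B1–B2, B2–B3, B1–B4, B2–B5
Every bag has size at most 3, so the width is 3 − 1 = 2 and tw(G) ≤ 2. Conversely, {0, 1, 3} is a clique of size 3, and the vertices of any clique must share a bag in every tree decomposition; so some bag has ≥ 3 vertices and tw(G) ≥ 2. The upper and lower bounds meet at 2, so that is the treewidth.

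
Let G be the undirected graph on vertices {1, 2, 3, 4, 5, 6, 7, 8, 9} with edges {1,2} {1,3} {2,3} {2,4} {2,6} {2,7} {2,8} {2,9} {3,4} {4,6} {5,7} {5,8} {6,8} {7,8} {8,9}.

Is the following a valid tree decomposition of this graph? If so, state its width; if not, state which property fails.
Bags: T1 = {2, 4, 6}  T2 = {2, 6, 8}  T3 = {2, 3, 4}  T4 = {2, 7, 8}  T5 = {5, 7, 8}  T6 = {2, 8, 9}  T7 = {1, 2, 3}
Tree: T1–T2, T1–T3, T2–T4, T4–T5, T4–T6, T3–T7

Yes; width 2.

Vertex coverage: the bags together contain {1, 2, 3, 4, 5, 6, 7, 8, 9}, the full vertex set. Edge coverage: each edge of G has both endpoints in at least one bag. Running intersection: for every vertex, the bags containing it form a connected subtree. All three properties hold, so this is a valid tree decomposition of width max|bag| − 1 = 2, and hence tw(G) ≤ 2.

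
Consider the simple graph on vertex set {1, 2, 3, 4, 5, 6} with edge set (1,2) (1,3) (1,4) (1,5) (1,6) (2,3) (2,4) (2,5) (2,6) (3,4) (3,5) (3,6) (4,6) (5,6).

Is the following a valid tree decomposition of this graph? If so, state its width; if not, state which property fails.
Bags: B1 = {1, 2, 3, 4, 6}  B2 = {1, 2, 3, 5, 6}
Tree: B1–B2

Yes; width 4.

Vertex coverage: the bags together contain {1, 2, 3, 4, 5, 6}, the full vertex set. Edge coverage: each edge of G has both endpoints in at least one bag. Running intersection: for every vertex, the bags containing it form a connected subtree. All three properties hold, so this is a valid tree decomposition of width max|bag| − 1 = 4, and hence tw(G) ≤ 4.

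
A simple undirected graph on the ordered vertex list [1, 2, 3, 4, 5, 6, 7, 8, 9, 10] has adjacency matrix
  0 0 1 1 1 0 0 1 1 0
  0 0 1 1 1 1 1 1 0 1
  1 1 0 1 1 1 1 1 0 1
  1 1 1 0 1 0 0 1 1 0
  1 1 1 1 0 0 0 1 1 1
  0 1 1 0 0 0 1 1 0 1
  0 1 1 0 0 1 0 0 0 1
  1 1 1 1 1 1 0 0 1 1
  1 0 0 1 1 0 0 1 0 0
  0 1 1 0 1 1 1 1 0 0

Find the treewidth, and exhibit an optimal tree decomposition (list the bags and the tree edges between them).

Treewidth 4.
Bags: B1 = {2, 3, 5, 8, 10}  B2 = {2, 3, 4, 5, 8}  B3 = {2, 3, 6, 8, 10}  B4 = {2, 3, 6, 7, 10}  B5 = {1, 3, 4, 5, 8}  B6 = {1, 4, 5, 8, 9}
Tree: B1–B2, B1–B3, B3–B4, B2–B5, B5–B6

The largest bag has 5 vertices, giving width 4; this decomposition certifies tw(G) ≤ 4. On the other hand G contains the 5-clique {1, 4, 5, 8, 9}. A clique must lie in a single bag of any decomposition, so no decomposition can have width below 4. Therefore the treewidth is 4.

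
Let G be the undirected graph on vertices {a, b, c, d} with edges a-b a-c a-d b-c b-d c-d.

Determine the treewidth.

3

A width-3 tree decomposition is:
Bags: B1 = {a, b, c, d}
Tree: (single bag)
A single bag containing all 4 vertices is trivially a valid decomposition of width 3. On the other hand G contains the 4-clique {a, b, c, d}. A clique must lie in a single bag of any decomposition, so no decomposition can have width below 3. Combining the bounds, tw(G) = 3.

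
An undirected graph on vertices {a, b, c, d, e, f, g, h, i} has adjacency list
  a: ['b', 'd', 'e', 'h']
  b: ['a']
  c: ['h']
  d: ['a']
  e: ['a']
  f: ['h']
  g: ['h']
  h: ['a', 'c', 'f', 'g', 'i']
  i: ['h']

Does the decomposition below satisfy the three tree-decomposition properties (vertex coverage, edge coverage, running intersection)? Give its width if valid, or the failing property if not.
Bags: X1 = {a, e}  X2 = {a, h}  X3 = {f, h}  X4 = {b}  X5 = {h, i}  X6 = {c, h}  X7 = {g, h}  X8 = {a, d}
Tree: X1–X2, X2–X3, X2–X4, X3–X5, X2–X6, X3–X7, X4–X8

A tree decomposition must satisfy three properties: every vertex lies in some bag; for every edge, both endpoints lie together in some bag; and for every vertex, the bags containing it form a connected subtree. Here edge (a,b) lies in no bag, so the decomposition is invalid.

No — edge (a,b) lies in no bag.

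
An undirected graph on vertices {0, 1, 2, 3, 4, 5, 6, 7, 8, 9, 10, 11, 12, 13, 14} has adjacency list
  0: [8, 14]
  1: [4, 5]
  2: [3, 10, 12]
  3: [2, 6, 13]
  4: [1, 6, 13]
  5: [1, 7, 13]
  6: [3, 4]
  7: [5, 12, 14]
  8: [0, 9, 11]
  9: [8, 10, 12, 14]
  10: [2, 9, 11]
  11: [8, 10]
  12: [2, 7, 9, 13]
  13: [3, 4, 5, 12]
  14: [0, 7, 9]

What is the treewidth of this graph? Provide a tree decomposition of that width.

Each bag holds 4 vertices, so the decomposition has width 3, which upper-bounds the treewidth. For the lower bound: the 4 vertex sets {1,4,6}, {5}, {13}, {2,3,7,12} are disjoint, each induces a connected subgraph, and every pair is joined by at least one edge of G. Contracting each set to a single vertex therefore yields K_{4} as a minor, and since treewidth is minor-monotone, tw(G) ≥ tw(K_{4}) = 3. The upper and lower bounds meet at 3, so that is the treewidth.

Treewidth 3.
One such decomposition:
Bags: B1 = {1, 4, 5, 6}  B2 = {4, 5, 6, 13}  B3 = {3, 5, 6, 13}  B4 = {3, 5, 7, 13}  B5 = {3, 7, 12, 13}  B6 = {2, 3, 7, 12}  B7 = {2, 7, 12, 14}  B8 = {2, 9, 12, 14}  B9 = {2, 9, 10, 14}  B10 = {0, 9, 10, 14}  B11 = {0, 8, 9, 10}  B12 = {0, 8, 10, 11}
Tree: B1–B2, B2–B3, B3–B4, B4–B5, B5–B6, B6–B7, B7–B8, B8–B9, B9–B10, B10–B11, B11–B12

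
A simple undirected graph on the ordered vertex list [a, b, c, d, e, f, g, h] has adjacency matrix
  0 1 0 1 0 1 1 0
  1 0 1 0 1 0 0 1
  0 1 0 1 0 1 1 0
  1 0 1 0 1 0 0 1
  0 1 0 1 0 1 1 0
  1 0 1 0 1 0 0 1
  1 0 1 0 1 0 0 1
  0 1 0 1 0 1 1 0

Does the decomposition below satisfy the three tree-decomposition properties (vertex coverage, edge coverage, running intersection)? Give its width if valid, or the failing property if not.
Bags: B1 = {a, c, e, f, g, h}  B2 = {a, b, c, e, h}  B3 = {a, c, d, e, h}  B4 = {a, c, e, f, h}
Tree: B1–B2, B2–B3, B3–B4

No — bags containing vertex f are not connected in the tree.

A tree decomposition must satisfy three properties: every vertex lies in some bag; for every edge, both endpoints lie together in some bag; and for every vertex, the bags containing it form a connected subtree. Here bags containing vertex f are not connected in the tree, so the decomposition is invalid.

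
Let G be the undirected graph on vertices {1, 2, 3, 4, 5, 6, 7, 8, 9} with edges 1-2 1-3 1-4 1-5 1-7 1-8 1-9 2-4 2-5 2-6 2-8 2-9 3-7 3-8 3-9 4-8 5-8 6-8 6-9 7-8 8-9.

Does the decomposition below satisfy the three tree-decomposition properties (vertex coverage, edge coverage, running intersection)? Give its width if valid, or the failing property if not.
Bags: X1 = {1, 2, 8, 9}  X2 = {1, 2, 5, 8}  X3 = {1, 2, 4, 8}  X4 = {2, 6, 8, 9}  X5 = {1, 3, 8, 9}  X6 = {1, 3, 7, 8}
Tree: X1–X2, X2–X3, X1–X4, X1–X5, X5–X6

Yes; width 3.

Every vertex of G appears in some bag (union = {1, 2, 3, 4, 5, 6, 7, 8, 9}); every edge is covered by a bag; and for each vertex v the set of bags containing v is connected in the bag tree. The decomposition is therefore valid. The largest bag has 4 vertices, so the width is 3.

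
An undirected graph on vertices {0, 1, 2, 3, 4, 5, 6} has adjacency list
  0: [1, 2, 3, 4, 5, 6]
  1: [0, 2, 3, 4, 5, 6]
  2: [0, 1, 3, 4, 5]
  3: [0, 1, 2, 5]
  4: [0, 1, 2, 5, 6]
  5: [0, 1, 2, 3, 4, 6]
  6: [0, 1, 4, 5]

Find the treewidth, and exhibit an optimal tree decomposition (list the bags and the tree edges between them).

Treewidth 4.
One such decomposition:
Bags: B1 = {0, 1, 2, 4, 5}  B2 = {0, 1, 4, 5, 6}  B3 = {0, 1, 2, 3, 5}
Tree: B1–B2, B1–B3

Each bag holds 5 vertices, so the decomposition has width 4, which upper-bounds the treewidth. For the lower bound, the 5 vertices {0, 1, 2, 3, 5} are pairwise adjacent, and any tree decomposition puts a clique entirely inside one bag — forcing width ≥ 4. Combining the bounds, tw(G) = 4.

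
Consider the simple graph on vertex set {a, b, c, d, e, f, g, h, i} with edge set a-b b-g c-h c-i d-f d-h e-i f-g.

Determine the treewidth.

1

A width-1 tree decomposition is:
Bags: B1 = {a, b}  B2 = {b, g}  B3 = {f, g}  B4 = {d, f}  B5 = {d, h}  B6 = {c, h}  B7 = {c, i}  B8 = {e, i}
Tree: B1–B2, B2–B3, B3–B4, B4–B5, B5–B6, B6–B7, B7–B8
Each bag holds 2 vertices, so the decomposition has width 1, which upper-bounds the treewidth. Any graph with an edge has treewidth ≥ 1, and G has the edge a–b. Combining the bounds, tw(G) = 1.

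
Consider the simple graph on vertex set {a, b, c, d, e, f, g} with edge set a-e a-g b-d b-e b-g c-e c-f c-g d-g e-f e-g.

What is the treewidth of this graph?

2

A width-2 tree decomposition is:
Bags: B1 = {b, e, g}  B2 = {a, e, g}  B3 = {c, e, g}  B4 = {c, e, f}  B5 = {b, d, g}
Tree: B1–B2, B2–B3, B3–B4, B1–B5
Every bag has size at most 3, so the width is 3 − 1 = 2 and tw(G) ≤ 2. For the lower bound, the 3 vertices {b, d, g} are pairwise adjacent, and any tree decomposition puts a clique entirely inside one bag — forcing width ≥ 2. The upper and lower bounds meet at 2, so that is the treewidth.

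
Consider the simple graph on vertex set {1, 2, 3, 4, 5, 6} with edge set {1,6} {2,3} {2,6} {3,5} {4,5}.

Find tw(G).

1

A width-1 tree decomposition is:
Bags: B1 = {4, 5}  B2 = {3, 5}  B3 = {2, 3}  B4 = {2, 6}  B5 = {1, 6}
Tree: B1–B2, B2–B3, B3–B4, B4–B5
Every bag has size at most 2, so the width is 2 − 1 = 1 and tw(G) ≤ 1. G has an edge, so its treewidth is at least 1. The upper and lower bounds meet at 1, so that is the treewidth.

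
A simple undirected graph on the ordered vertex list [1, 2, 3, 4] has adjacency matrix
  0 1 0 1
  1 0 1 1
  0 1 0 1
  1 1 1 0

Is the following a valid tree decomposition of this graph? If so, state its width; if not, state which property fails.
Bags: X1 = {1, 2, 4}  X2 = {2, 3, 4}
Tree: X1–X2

Yes; width 2.

Checking the three conditions: (i) the bags cover all of {1, 2, 3, 4}; (ii) for each edge, some bag contains both endpoints; (iii) the bags containing any fixed vertex form a subtree. All hold, so the decomposition is valid with width 3 − 1 = 2.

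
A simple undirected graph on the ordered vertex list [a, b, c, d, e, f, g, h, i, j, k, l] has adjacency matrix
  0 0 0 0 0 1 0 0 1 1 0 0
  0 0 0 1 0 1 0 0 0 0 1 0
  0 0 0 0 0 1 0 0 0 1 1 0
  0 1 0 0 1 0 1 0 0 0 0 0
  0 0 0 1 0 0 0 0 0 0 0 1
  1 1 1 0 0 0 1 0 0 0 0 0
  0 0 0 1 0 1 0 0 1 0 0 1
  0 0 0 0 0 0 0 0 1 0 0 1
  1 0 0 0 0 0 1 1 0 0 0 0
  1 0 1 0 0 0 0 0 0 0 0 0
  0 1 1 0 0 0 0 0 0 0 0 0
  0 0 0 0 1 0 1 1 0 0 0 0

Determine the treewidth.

A width-3 tree decomposition is:
Bags: B1 = {a, c, j, k}  B2 = {a, c, f, k}  B3 = {a, b, f, k}  B4 = {a, b, f, i}  B5 = {b, f, g, i}  B6 = {b, d, g, i}  B7 = {d, g, h, i}  B8 = {d, g, h, l}  B9 = {d, e, h, l}
Tree: B1–B2, B2–B3, B3–B4, B4–B5, B5–B6, B6–B7, B7–B8, B8–B9
Each bag holds 4 vertices, so the decomposition has width 3, which upper-bounds the treewidth. For the lower bound: the 4 vertex sets {c,j,k}, {a}, {f}, {b,d,g,i} are disjoint, each induces a connected subgraph, and every pair is joined by at least one edge of G. Contracting each set to a single vertex therefore yields K_{4} as a minor, and since treewidth is minor-monotone, tw(G) ≥ tw(K_{4}) = 3. Therefore the treewidth is 3.

3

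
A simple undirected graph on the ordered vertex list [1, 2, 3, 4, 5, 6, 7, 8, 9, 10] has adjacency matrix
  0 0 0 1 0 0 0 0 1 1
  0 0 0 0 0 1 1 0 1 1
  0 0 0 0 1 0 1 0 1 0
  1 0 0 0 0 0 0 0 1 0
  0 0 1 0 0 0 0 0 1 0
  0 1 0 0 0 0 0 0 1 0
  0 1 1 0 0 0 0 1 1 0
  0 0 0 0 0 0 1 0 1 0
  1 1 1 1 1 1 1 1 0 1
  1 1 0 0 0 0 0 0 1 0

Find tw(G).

2

A width-2 tree decomposition is:
Bags: B1 = {1, 9, 10}  B2 = {2, 9, 10}  B3 = {2, 7, 9}  B4 = {3, 7, 9}  B5 = {3, 5, 9}  B6 = {7, 8, 9}  B7 = {1, 4, 9}  B8 = {2, 6, 9}
Tree: B1–B2, B2–B3, B3–B4, B4–B5, B3–B6, B1–B7, B3–B8
Every bag has size at most 3, so the width is 3 − 1 = 2 and tw(G) ≤ 2. On the other hand G contains the 3-clique {1, 9, 10}. A clique must lie in a single bag of any decomposition, so no decomposition can have width below 2. Therefore the treewidth is 2.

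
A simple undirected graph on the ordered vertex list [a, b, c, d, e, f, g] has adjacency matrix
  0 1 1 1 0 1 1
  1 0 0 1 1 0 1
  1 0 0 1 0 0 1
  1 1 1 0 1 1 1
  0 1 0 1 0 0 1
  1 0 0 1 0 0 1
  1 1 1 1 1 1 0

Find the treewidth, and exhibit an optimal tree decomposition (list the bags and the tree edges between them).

Every bag has size at most 4, so the width is 4 − 1 = 3 and tw(G) ≤ 3. For the lower bound, the 4 vertices {b, d, e, g} are pairwise adjacent, and any tree decomposition puts a clique entirely inside one bag — forcing width ≥ 3. Therefore the treewidth is 3.

Treewidth 3.
One optimal decomposition is:
Bags: B1 = {b, d, e, g}  B2 = {a, b, d, g}  B3 = {a, c, d, g}  B4 = {a, d, f, g}
Tree: B1–B2, B2–B3, B2–B4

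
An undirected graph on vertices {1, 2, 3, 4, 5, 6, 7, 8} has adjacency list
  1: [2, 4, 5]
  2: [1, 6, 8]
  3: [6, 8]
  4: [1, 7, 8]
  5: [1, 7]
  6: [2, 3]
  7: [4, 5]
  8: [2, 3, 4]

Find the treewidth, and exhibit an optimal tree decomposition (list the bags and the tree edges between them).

Each bag holds 3 vertices, so the decomposition has width 2, which upper-bounds the treewidth. The edges 6–3–8–2–6 form a cycle, so G is not a tree and its treewidth is at least 2. Therefore the treewidth is 2.

Treewidth 2.
One such decomposition:
Bags: B1 = {2, 3, 6}  B2 = {2, 3, 8}  B3 = {1, 2, 8}  B4 = {1, 4, 8}  B5 = {1, 4, 5}  B6 = {4, 5, 7}
Tree: B1–B2, B2–B3, B3–B4, B4–B5, B5–B6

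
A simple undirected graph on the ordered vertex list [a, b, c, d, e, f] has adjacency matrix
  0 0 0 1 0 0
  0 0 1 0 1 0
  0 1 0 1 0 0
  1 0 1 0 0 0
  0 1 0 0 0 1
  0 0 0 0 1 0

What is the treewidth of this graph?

A width-1 tree decomposition is:
Bags: B1 = {e, f}  B2 = {b, e}  B3 = {b, c}  B4 = {c, d}  B5 = {a, d}
Tree: B1–B2, B2–B3, B3–B4, B4–B5
Every bag has size at most 2, so the width is 2 − 1 = 1 and tw(G) ≤ 1. G has an edge, so its treewidth is at least 1. The upper and lower bounds meet at 1, so that is the treewidth.

1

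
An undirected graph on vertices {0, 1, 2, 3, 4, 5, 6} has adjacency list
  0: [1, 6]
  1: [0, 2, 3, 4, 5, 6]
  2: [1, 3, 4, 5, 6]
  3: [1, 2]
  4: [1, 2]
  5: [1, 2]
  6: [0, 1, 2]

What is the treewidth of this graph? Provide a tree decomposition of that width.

Treewidth 2.
Bags: B1 = {1, 2, 3}  B2 = {1, 2, 5}  B3 = {1, 2, 6}  B4 = {0, 1, 6}  B5 = {1, 2, 4}
Tree: B1–B2, B2–B3, B3–B4, B2–B5

Every bag has size at most 3, so the width is 3 − 1 = 2 and tw(G) ≤ 2. On the other hand G contains the 3-clique {0, 1, 6}. A clique must lie in a single bag of any decomposition, so no decomposition can have width below 2. Therefore the treewidth is 2.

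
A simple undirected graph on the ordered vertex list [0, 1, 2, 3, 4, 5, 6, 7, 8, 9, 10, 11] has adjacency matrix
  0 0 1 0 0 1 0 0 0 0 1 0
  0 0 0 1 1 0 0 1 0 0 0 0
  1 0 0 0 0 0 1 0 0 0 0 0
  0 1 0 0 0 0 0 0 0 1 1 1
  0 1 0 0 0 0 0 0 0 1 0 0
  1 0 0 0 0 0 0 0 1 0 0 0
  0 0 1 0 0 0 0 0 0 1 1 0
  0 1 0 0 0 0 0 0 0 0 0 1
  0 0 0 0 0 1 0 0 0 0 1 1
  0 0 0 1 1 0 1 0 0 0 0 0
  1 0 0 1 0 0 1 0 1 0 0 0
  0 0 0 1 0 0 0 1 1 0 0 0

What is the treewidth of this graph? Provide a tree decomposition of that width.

Treewidth 3.
One optimal decomposition is:
Bags: B1 = {1, 4, 7, 9}  B2 = {1, 3, 7, 9}  B3 = {3, 7, 9, 11}  B4 = {3, 6, 9, 11}  B5 = {3, 6, 10, 11}  B6 = {6, 8, 10, 11}  B7 = {2, 6, 8, 10}  B8 = {0, 2, 8, 10}  B9 = {0, 2, 5, 8}
Tree: B1–B2, B2–B3, B3–B4, B4–B5, B5–B6, B6–B7, B7–B8, B8–B9

The largest bag has 4 vertices, giving width 3; this decomposition certifies tw(G) ≤ 3. For the lower bound: the 4 vertex sets {1,4,7}, {9}, {3}, {6,8,10,11} are disjoint, each induces a connected subgraph, and every pair is joined by at least one edge of G. Contracting each set to a single vertex therefore yields K_{4} as a minor, and since treewidth is minor-monotone, tw(G) ≥ tw(K_{4}) = 3. Hence tw(G) = 3 exactly.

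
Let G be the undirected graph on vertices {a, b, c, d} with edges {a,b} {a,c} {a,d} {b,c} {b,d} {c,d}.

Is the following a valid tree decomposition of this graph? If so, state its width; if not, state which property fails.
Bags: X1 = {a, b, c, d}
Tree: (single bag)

Yes; width 3.

Every vertex of G appears in some bag (union = {a, b, c, d}); every edge is covered by a bag; and for each vertex v the set of bags containing v is connected in the bag tree. The decomposition is therefore valid. The largest bag has 4 vertices, so the width is 3.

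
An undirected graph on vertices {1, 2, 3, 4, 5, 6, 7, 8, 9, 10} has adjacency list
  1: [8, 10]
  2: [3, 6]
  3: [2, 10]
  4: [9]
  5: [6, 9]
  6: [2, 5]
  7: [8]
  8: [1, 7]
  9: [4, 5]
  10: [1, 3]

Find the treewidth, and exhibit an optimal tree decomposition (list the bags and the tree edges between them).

Treewidth 1.
One optimal decomposition is:
Bags: B1 = {7, 8}  B2 = {1, 8}  B3 = {1, 10}  B4 = {3, 10}  B5 = {2, 3}  B6 = {2, 6}  B7 = {5, 6}  B8 = {5, 9}  B9 = {4, 9}
Tree: B1–B2, B2–B3, B3–B4, B4–B5, B5–B6, B6–B7, B7–B8, B8–B9

Each bag holds 2 vertices, so the decomposition has width 1, which upper-bounds the treewidth. Since G has at least one edge (e.g. 7–8), it is not an edgeless graph, so tw(G) ≥ 1. Hence tw(G) = 1 exactly.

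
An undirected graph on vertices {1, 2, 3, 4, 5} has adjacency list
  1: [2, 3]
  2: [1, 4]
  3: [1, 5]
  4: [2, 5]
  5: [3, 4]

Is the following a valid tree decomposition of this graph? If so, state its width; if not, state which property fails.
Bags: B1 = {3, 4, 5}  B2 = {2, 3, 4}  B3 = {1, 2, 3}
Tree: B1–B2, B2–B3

Every vertex of G appears in some bag (union = {1, 2, 3, 4, 5}); every edge is covered by a bag; and for each vertex v the set of bags containing v is connected in the bag tree. The decomposition is therefore valid. The largest bag has 3 vertices, so the width is 2.

Yes; width 2.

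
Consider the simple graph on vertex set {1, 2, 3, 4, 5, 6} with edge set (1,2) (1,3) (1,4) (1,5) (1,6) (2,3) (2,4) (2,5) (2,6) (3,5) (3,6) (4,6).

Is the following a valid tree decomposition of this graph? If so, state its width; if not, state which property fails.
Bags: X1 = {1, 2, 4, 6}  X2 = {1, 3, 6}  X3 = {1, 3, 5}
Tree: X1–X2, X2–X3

No — edge (2,3) lies in no bag.

A tree decomposition must satisfy three properties: every vertex lies in some bag; for every edge, both endpoints lie together in some bag; and for every vertex, the bags containing it form a connected subtree. Here edge (2,3) lies in no bag, so the decomposition is invalid.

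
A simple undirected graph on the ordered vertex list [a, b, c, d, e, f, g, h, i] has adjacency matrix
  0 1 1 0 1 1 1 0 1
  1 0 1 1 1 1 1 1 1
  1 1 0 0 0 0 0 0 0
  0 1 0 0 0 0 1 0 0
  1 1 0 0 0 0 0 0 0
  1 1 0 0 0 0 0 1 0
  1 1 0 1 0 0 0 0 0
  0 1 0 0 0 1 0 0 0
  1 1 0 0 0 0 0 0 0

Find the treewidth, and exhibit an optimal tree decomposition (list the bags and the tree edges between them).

The largest bag has 3 vertices, giving width 2; this decomposition certifies tw(G) ≤ 2. On the other hand G contains the 3-clique {b, d, g}. A clique must lie in a single bag of any decomposition, so no decomposition can have width below 2. Combining the bounds, tw(G) = 2.

Treewidth 2.
One optimal decomposition is:
Bags: B1 = {a, b, c}  B2 = {a, b, i}  B3 = {a, b, e}  B4 = {a, b, g}  B5 = {b, d, g}  B6 = {a, b, f}  B7 = {b, f, h}
Tree: B1–B2, B2–B3, B1–B4, B4–B5, B1–B6, B6–B7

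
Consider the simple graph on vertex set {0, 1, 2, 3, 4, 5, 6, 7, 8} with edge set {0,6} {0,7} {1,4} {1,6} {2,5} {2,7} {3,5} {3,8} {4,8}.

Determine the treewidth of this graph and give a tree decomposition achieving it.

Treewidth 2.
One optimal decomposition is:
Bags: B1 = {3, 5, 8}  B2 = {4, 5, 8}  B3 = {1, 4, 5}  B4 = {1, 5, 6}  B5 = {0, 5, 6}  B6 = {0, 5, 7}  B7 = {2, 5, 7}
Tree: B1–B2, B2–B3, B3–B4, B4–B5, B5–B6, B6–B7

Each bag holds 3 vertices, so the decomposition has width 2, which upper-bounds the treewidth. The edges 5–3–8–4–1–6–0–7–2–5 form a cycle, so G is not a tree and its treewidth is at least 2. Hence tw(G) = 2 exactly.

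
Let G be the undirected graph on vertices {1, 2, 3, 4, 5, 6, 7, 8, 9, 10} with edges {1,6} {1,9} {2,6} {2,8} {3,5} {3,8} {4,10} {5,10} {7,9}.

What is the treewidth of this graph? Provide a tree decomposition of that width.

Every bag has size at most 2, so the width is 2 − 1 = 1 and tw(G) ≤ 1. Since G has at least one edge (e.g. 4–10), it is not an edgeless graph, so tw(G) ≥ 1. Therefore the treewidth is 1.

Treewidth 1.
Bags: B1 = {4, 10}  B2 = {5, 10}  B3 = {3, 5}  B4 = {3, 8}  B5 = {2, 8}  B6 = {2, 6}  B7 = {1, 6}  B8 = {1, 9}  B9 = {7, 9}
Tree: B1–B2, B2–B3, B3–B4, B4–B5, B5–B6, B6–B7, B7–B8, B8–B9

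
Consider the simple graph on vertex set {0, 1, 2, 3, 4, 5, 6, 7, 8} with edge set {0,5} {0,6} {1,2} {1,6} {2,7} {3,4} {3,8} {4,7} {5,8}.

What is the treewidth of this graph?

2

A width-2 tree decomposition is:
Bags: B1 = {0, 1, 6}  B2 = {0, 1, 2}  B3 = {0, 2, 7}  B4 = {0, 4, 7}  B5 = {0, 3, 4}  B6 = {0, 3, 8}  B7 = {0, 5, 8}
Tree: B1–B2, B2–B3, B3–B4, B4–B5, B5–B6, B6–B7
Every bag has size at most 3, so the width is 3 − 1 = 2 and tw(G) ≤ 2. For the lower bound, G contains the cycle 0–6–1–2–7–4–3–8–5–0, so G is not a forest; only forests have treewidth ≤ 1, hence tw(G) ≥ 2. The upper and lower bounds meet at 2, so that is the treewidth.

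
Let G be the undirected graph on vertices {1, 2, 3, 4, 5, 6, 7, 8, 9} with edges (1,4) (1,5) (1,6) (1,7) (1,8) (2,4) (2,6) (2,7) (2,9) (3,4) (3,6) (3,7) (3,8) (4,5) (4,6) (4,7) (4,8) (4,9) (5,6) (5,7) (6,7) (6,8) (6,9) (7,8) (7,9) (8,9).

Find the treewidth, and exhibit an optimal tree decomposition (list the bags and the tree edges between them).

Every bag has size at most 5, so the width is 5 − 1 = 4 and tw(G) ≤ 4. Conversely, {1, 4, 6, 7, 8} is a clique of size 5, and the vertices of any clique must share a bag in every tree decomposition; so some bag has ≥ 5 vertices and tw(G) ≥ 4. Hence tw(G) = 4 exactly.

Treewidth 4.
One optimal decomposition is:
Bags: B1 = {2, 4, 6, 7, 9}  B2 = {4, 6, 7, 8, 9}  B3 = {3, 4, 6, 7, 8}  B4 = {1, 4, 6, 7, 8}  B5 = {1, 4, 5, 6, 7}
Tree: B1–B2, B2–B3, B2–B4, B4–B5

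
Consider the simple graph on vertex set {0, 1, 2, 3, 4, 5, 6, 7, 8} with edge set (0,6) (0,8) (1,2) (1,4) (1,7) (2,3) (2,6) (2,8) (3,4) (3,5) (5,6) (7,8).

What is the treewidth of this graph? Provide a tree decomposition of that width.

Treewidth 3.
One optimal decomposition is:
Bags: B1 = {0, 3, 5, 6}  B2 = {0, 2, 3, 6}  B3 = {0, 2, 3, 8}  B4 = {2, 3, 4, 8}  B5 = {1, 2, 4, 8}  B6 = {1, 4, 7, 8}
Tree: B1–B2, B2–B3, B3–B4, B4–B5, B5–B6

Each bag holds 4 vertices, so the decomposition has width 3, which upper-bounds the treewidth. For the lower bound: the 4 vertex sets {0,5,6}, {3}, {2}, {1,4,7,8} are disjoint, each induces a connected subgraph, and every pair is joined by at least one edge of G. Contracting each set to a single vertex therefore yields K_{4} as a minor, and since treewidth is minor-monotone, tw(G) ≥ tw(K_{4}) = 3. Therefore the treewidth is 3.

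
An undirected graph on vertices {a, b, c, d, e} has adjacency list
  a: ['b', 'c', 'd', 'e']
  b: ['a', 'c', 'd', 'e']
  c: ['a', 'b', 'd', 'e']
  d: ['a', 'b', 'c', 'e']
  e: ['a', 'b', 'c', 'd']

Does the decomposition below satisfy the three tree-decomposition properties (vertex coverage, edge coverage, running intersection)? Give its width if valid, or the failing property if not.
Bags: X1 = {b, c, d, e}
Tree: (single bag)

No — vertex a appears in no bag.

A tree decomposition must satisfy three properties: every vertex lies in some bag; for every edge, both endpoints lie together in some bag; and for every vertex, the bags containing it form a connected subtree. Here vertex a appears in no bag, so the decomposition is invalid.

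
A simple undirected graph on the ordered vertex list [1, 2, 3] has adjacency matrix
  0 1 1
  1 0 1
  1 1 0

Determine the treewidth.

A width-2 tree decomposition is:
Bags: B1 = {1, 2, 3}
Tree: (single bag)
A single bag containing all 3 vertices is trivially a valid decomposition of width 2. Conversely, {1, 2, 3} is a clique of size 3, and the vertices of any clique must share a bag in every tree decomposition; so some bag has ≥ 3 vertices and tw(G) ≥ 2. The upper and lower bounds meet at 2, so that is the treewidth.

2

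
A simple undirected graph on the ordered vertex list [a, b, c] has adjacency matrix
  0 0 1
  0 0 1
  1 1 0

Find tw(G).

1

A width-1 tree decomposition is:
Bags: B1 = {b, c}  B2 = {a, c}
Tree: B1–B2
Each bag holds 2 vertices, so the decomposition has width 1, which upper-bounds the treewidth. Any graph with an edge has treewidth ≥ 1, and G has the edge b–c. Hence tw(G) = 1 exactly.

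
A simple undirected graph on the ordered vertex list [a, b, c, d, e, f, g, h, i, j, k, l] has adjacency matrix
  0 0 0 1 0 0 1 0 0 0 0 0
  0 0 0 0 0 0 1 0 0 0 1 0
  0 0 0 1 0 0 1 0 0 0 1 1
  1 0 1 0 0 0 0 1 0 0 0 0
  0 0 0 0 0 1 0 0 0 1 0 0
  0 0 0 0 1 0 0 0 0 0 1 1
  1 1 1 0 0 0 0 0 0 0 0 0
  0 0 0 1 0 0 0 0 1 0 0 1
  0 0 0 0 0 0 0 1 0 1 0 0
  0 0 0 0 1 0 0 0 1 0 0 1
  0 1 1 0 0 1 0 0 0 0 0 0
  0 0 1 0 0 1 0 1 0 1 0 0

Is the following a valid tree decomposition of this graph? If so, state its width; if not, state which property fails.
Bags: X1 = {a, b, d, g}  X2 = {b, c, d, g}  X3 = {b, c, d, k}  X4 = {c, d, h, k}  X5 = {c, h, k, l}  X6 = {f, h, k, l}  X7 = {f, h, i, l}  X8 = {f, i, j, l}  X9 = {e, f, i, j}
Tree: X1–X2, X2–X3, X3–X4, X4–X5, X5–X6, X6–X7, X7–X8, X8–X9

Yes; width 3.

Every vertex of G appears in some bag (union = {a, b, c, d, e, f, g, h, i, j, k, l}); every edge is covered by a bag; and for each vertex v the set of bags containing v is connected in the bag tree. The decomposition is therefore valid. The largest bag has 4 vertices, so the width is 3.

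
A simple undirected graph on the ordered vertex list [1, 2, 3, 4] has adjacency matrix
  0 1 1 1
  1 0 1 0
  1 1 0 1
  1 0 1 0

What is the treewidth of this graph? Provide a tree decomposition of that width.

The largest bag has 3 vertices, giving width 2; this decomposition certifies tw(G) ≤ 2. For the lower bound, the 3 vertices {1, 2, 3} are pairwise adjacent, and any tree decomposition puts a clique entirely inside one bag — forcing width ≥ 2. Combining the bounds, tw(G) = 2.

Treewidth 2.
One optimal decomposition is:
Bags: B1 = {1, 2, 3}  B2 = {1, 3, 4}
Tree: B1–B2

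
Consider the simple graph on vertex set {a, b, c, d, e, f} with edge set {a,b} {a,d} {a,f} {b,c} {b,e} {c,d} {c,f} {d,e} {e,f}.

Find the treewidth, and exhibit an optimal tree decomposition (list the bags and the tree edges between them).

Each bag holds 4 vertices, so the decomposition has width 3, which upper-bounds the treewidth. For the lower bound: the 4 vertex sets {a,b}, {c,f}, {d}, {e} are disjoint, each induces a connected subgraph, and every pair is joined by at least one edge of G. Contracting each set to a single vertex therefore yields K_{4} as a minor, and since treewidth is minor-monotone, tw(G) ≥ tw(K_{4}) = 3. Therefore the treewidth is 3.

Treewidth 3.
One such decomposition:
Bags: B1 = {a, b, d, f}  B2 = {b, c, d, f}  B3 = {b, d, e, f}
Tree: B1–B2, B2–B3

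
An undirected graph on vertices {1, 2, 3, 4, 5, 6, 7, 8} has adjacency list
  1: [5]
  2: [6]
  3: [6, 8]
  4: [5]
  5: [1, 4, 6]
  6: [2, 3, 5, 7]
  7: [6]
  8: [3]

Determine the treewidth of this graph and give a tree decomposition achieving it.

Treewidth 1.
One optimal decomposition is:
Bags: B1 = {2, 6}  B2 = {3, 6}  B3 = {5, 6}  B4 = {1, 5}  B5 = {3, 8}  B6 = {6, 7}  B7 = {4, 5}
Tree: B1–B2, B1–B3, B3–B4, B2–B5, B1–B6, B4–B7

The largest bag has 2 vertices, giving width 1; this decomposition certifies tw(G) ≤ 1. Since G has at least one edge (e.g. 6–2), it is not an edgeless graph, so tw(G) ≥ 1. Hence tw(G) = 1 exactly.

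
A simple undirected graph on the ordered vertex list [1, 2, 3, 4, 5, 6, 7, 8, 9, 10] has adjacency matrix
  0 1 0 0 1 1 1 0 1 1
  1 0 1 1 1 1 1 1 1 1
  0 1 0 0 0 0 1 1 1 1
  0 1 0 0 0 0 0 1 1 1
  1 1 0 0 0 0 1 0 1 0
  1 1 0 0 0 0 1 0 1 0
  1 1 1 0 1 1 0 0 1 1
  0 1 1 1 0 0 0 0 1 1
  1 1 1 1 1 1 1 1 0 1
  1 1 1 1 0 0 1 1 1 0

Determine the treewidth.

4

A width-4 tree decomposition is:
Bags: B1 = {2, 3, 7, 9, 10}  B2 = {2, 3, 8, 9, 10}  B3 = {2, 4, 8, 9, 10}  B4 = {1, 2, 7, 9, 10}  B5 = {1, 2, 5, 7, 9}  B6 = {1, 2, 6, 7, 9}
Tree: B1–B2, B2–B3, B1–B4, B4–B5, B5–B6
Every bag has size at most 5, so the width is 5 − 1 = 4 and tw(G) ≤ 4. On the other hand G contains the 5-clique {2, 3, 8, 9, 10}. A clique must lie in a single bag of any decomposition, so no decomposition can have width below 4. The upper and lower bounds meet at 4, so that is the treewidth.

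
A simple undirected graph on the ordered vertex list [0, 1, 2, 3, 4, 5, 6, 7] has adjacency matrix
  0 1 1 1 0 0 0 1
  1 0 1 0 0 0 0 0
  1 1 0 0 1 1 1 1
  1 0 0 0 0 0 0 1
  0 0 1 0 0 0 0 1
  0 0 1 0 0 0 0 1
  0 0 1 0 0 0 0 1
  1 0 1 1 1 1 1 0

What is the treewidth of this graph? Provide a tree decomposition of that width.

Treewidth 2.
Bags: B1 = {2, 6, 7}  B2 = {2, 4, 7}  B3 = {2, 5, 7}  B4 = {0, 2, 7}  B5 = {0, 1, 2}  B6 = {0, 3, 7}
Tree: B1–B2, B2–B3, B2–B4, B4–B5, B4–B6

The largest bag has 3 vertices, giving width 2; this decomposition certifies tw(G) ≤ 2. For the lower bound, the 3 vertices {0, 1, 2} are pairwise adjacent, and any tree decomposition puts a clique entirely inside one bag — forcing width ≥ 2. Therefore the treewidth is 2.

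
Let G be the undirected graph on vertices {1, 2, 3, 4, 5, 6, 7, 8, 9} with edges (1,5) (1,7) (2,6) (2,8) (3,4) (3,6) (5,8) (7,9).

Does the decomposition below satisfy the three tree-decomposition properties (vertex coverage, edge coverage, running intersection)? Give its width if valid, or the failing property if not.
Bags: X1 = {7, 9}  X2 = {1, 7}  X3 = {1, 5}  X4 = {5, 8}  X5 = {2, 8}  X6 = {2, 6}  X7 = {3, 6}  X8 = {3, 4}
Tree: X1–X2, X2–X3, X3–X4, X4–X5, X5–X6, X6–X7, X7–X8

Vertex coverage: the bags together contain {1, 2, 3, 4, 5, 6, 7, 8, 9}, the full vertex set. Edge coverage: each edge of G has both endpoints in at least one bag. Running intersection: for every vertex, the bags containing it form a connected subtree. All three properties hold, so this is a valid tree decomposition of width max|bag| − 1 = 1, and hence tw(G) ≤ 1.

Yes; width 1.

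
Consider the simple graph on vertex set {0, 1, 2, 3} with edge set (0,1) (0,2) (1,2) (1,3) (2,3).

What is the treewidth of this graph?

2

A width-2 tree decomposition is:
Bags: B1 = {0, 1, 2}  B2 = {1, 2, 3}
Tree: B1–B2
Every bag has size at most 3, so the width is 3 − 1 = 2 and tw(G) ≤ 2. For the lower bound, the 3 vertices {0, 1, 2} are pairwise adjacent, and any tree decomposition puts a clique entirely inside one bag — forcing width ≥ 2. Hence tw(G) = 2 exactly.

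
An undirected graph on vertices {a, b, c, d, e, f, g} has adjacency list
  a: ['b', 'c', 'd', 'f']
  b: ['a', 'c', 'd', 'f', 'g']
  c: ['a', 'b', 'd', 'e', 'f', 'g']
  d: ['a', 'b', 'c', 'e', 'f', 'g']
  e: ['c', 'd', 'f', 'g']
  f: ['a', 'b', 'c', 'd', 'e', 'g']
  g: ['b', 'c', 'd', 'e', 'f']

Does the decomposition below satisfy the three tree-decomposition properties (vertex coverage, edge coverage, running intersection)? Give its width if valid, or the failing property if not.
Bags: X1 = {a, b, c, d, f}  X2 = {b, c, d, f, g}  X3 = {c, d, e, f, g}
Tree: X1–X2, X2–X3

Yes; width 4.

Checking the three conditions: (i) the bags cover all of {a, b, c, d, e, f, g}; (ii) for each edge, some bag contains both endpoints; (iii) the bags containing any fixed vertex form a subtree. All hold, so the decomposition is valid with width 5 − 1 = 4.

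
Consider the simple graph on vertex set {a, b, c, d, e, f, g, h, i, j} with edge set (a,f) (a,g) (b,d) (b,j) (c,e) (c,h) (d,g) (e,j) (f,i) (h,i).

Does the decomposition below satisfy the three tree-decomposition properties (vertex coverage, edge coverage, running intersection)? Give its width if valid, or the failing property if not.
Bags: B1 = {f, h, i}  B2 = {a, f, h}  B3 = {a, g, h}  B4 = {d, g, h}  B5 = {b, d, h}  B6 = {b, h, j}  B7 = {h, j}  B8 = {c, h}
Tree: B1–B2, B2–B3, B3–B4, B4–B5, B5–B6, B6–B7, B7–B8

No — vertex e appears in no bag.

A tree decomposition must satisfy three properties: every vertex lies in some bag; for every edge, both endpoints lie together in some bag; and for every vertex, the bags containing it form a connected subtree. Here vertex e appears in no bag, so the decomposition is invalid.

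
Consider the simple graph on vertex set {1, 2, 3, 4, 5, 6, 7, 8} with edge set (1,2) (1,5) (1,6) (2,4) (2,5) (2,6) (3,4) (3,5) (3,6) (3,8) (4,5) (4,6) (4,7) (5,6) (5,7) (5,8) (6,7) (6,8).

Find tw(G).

A width-3 tree decomposition is:
Bags: B1 = {3, 4, 5, 6}  B2 = {4, 5, 6, 7}  B3 = {2, 4, 5, 6}  B4 = {1, 2, 5, 6}  B5 = {3, 5, 6, 8}
Tree: B1–B2, B2–B3, B3–B4, B1–B5
The largest bag has 4 vertices, giving width 3; this decomposition certifies tw(G) ≤ 3. On the other hand G contains the 4-clique {3, 5, 6, 8}. A clique must lie in a single bag of any decomposition, so no decomposition can have width below 3. Therefore the treewidth is 3.

3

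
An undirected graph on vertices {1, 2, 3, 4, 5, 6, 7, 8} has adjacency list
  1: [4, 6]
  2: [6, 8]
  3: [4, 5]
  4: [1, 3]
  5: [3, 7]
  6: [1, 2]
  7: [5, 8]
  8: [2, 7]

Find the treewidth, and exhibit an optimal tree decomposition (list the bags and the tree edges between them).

Treewidth 2.
One optimal decomposition is:
Bags: B1 = {3, 5, 7}  B2 = {3, 7, 8}  B3 = {2, 3, 8}  B4 = {2, 3, 6}  B5 = {1, 3, 6}  B6 = {1, 3, 4}
Tree: B1–B2, B2–B3, B3–B4, B4–B5, B5–B6

Every bag has size at most 3, so the width is 3 − 1 = 2 and tw(G) ≤ 2. The edges 3–5–7–8–2–6–1–4–3 form a cycle, so G is not a tree and its treewidth is at least 2. Combining the bounds, tw(G) = 2.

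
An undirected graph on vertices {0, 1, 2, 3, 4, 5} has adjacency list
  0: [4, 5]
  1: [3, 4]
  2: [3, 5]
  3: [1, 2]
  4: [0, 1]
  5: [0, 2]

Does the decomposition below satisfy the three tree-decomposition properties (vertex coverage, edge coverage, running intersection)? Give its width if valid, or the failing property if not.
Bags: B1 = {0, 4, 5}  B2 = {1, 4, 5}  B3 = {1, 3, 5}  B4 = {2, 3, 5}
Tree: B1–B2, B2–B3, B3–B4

Checking the three conditions: (i) the bags cover all of {0, 1, 2, 3, 4, 5}; (ii) for each edge, some bag contains both endpoints; (iii) the bags containing any fixed vertex form a subtree. All hold, so the decomposition is valid with width 3 − 1 = 2.

Yes; width 2.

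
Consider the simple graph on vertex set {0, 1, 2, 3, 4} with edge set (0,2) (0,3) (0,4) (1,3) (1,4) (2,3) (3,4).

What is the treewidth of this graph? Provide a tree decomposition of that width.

Every bag has size at most 3, so the width is 3 − 1 = 2 and tw(G) ≤ 2. For the lower bound, the 3 vertices {0, 2, 3} are pairwise adjacent, and any tree decomposition puts a clique entirely inside one bag — forcing width ≥ 2. Therefore the treewidth is 2.

Treewidth 2.
One optimal decomposition is:
Bags: B1 = {0, 3, 4}  B2 = {0, 2, 3}  B3 = {1, 3, 4}
Tree: B1–B2, B1–B3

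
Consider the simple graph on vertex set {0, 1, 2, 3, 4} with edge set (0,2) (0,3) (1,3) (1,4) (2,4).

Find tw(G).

A width-2 tree decomposition is:
Bags: B1 = {1, 2, 4}  B2 = {0, 1, 2}  B3 = {0, 1, 3}
Tree: B1–B2, B2–B3
Every bag has size at most 3, so the width is 3 − 1 = 2 and tw(G) ≤ 2. The edges 1–4–2–0–3–1 form a cycle, so G is not a tree and its treewidth is at least 2. The upper and lower bounds meet at 2, so that is the treewidth.

2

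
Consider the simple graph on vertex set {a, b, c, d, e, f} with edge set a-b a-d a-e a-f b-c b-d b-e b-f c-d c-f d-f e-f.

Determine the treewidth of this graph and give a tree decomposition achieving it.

Treewidth 3.
Bags: B1 = {a, b, e, f}  B2 = {a, b, d, f}  B3 = {b, c, d, f}
Tree: B1–B2, B2–B3

Every bag has size at most 4, so the width is 4 − 1 = 3 and tw(G) ≤ 3. On the other hand G contains the 4-clique {b, c, d, f}. A clique must lie in a single bag of any decomposition, so no decomposition can have width below 3. Hence tw(G) = 3 exactly.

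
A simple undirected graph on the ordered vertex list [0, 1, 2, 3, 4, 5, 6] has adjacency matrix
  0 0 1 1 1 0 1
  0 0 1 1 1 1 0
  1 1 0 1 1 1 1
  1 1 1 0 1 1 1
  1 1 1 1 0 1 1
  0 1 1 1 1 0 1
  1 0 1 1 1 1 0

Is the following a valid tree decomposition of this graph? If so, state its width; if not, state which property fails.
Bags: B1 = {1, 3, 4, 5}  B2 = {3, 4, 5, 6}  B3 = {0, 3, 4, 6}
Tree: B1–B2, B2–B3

A tree decomposition must satisfy three properties: every vertex lies in some bag; for every edge, both endpoints lie together in some bag; and for every vertex, the bags containing it form a connected subtree. Here vertex 2 appears in no bag, so the decomposition is invalid.

No — vertex 2 appears in no bag.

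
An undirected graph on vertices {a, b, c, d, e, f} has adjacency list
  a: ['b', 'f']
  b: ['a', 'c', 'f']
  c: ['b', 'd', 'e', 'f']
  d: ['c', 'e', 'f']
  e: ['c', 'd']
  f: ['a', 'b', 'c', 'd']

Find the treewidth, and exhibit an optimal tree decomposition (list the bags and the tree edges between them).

Treewidth 2.
Bags: B1 = {b, c, f}  B2 = {a, b, f}  B3 = {c, d, f}  B4 = {c, d, e}
Tree: B1–B2, B1–B3, B3–B4

The largest bag has 3 vertices, giving width 2; this decomposition certifies tw(G) ≤ 2. For the lower bound, the 3 vertices {c, d, e} are pairwise adjacent, and any tree decomposition puts a clique entirely inside one bag — forcing width ≥ 2. Combining the bounds, tw(G) = 2.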